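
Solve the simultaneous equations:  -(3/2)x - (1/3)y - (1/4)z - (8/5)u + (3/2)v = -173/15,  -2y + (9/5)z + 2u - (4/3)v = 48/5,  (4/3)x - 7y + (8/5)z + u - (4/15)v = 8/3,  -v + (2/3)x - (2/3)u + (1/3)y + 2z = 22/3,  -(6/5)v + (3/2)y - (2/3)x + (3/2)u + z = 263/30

Row-reduce:
R1 ← R1 / (-3/2).
R3 ← R3 − 4/3·R1.
R4 ← R4 − 2/3·R1.
R5 ← R5 + 2/3·R1.
R2 ← R2 / (-2).
R1 ← R1 − 2/9·R2.
R3 ← R3 + 197/27·R2.
R4 ← R4 − 5/27·R2.
R5 ← R5 − 89/54·R2.
R3 ← R3 / (-467/90).
R1 ← R1 − 11/30·R3.
R2 ← R2 + 9/10·R3.
R4 ← R4 − 37/18·R3.
R5 ← R5 − 467/180·R3.
R4 ← R4 / (-29773/7005).
R1 ← R1 − 1736/2335·R4.
R2 ← R2 − 791/2335·R4.
R3 ← R3 − 2084/1401·R4.
Row 5 reduces to 0 = 1/2, a contradiction. The system is inconsistent.

no solution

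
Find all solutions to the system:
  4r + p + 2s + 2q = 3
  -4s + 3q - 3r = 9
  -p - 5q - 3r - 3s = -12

infinitely many solutions

Row-reduce:
R3 ← R3 + 1·R1.
R2 ← R2 / (3).
R1 ← R1 − 2·R2.
R3 ← R3 + 3·R2.
R3 ← R3 / (-2).
R1 ← R1 − 6·R3.
R2 ← R2 + 1·R3.
Rank is 3 with 4 unknowns, leaving s free.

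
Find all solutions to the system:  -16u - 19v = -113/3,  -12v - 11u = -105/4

u = 11/4, v = -1/3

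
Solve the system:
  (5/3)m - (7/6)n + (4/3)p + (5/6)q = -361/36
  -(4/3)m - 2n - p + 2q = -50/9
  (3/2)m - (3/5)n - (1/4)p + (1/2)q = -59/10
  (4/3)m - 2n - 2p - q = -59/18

Row-reduce the augmented matrix:
R1 ← R1 / (5/3).
R2 ← R2 + 4/3·R1.
R3 ← R3 − 3/2·R1.
R4 ← R4 − 4/3·R1.
R2 ← R2 / (-44/15).
R1 ← R1 + 7/10·R2.
R3 ← R3 − 9/20·R2.
R4 ← R4 + 16/15·R2.
R3 ← R3 / (-1267/880).
R1 ← R1 − 69/88·R3.
R2 ← R2 + 1/44·R3.
R4 ← R4 + 34/11·R3.
R4 ← R4 / (-539/181).
R1 ← R1 + 9/181·R4.
R2 ← R2 + 165/181·R4.
R3 ← R3 + 20/181·R4.
Reading off the reduced rows gives m = -7/3, n = 7/3, p = -1, q = -5/2.

m = -7/3, n = 7/3, p = -1, q = -5/2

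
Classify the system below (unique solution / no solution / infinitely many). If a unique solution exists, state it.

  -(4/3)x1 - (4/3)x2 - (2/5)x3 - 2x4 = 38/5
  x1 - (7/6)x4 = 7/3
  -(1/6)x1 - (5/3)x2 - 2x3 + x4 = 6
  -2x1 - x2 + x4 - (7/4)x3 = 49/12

x1 = 0, x2 = -2, x3 = -7/3, x4 = -2

Row-reduce the augmented matrix:
R1 ← R1 / (-4/3).
R2 ← R2 − 1·R1.
R3 ← R3 + 1/6·R1.
R4 ← R4 + 2·R1.
R2 ← R2 / (-1).
R1 ← R1 − 1·R2.
R3 ← R3 + 3/2·R2.
R4 ← R4 − 1·R2.
R3 ← R3 / (-3/2).
R2 ← R2 − 3/10·R3.
R4 ← R4 + 29/20·R3.
R4 ← R4 / (-449/120).
R1 ← R1 + 7/6·R4.
R2 ← R2 − 223/60·R4.
R3 ← R3 + 7/2·R4.
Reading off the reduced rows gives x1 = 0, x2 = -2, x3 = -7/3, x4 = -2.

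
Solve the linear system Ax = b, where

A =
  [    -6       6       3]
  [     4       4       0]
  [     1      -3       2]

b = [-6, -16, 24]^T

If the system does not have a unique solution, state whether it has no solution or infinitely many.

Row-reduce the augmented matrix:
R1 ← R1 / (-6).
R2 ← R2 − 4·R1.
R3 ← R3 − 1·R1.
R2 ← R2 / (8).
R1 ← R1 + 1·R2.
R3 ← R3 + 2·R2.
R3 ← R3 / (3).
R1 ← R1 + 1/4·R3.
R2 ← R2 − 1/4·R3.
Reading off the reduced rows gives x_1 = 0, x_2 = -4, x_3 = 6.

x_1 = 0, x_2 = -4, x_3 = 6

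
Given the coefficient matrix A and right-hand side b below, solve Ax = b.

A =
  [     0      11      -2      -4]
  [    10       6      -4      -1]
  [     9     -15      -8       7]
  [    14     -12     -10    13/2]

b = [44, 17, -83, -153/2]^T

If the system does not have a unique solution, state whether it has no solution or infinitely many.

no solution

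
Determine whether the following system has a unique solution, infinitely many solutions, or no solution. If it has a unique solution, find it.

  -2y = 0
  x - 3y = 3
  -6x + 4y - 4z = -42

x = 3, y = 0, z = 6

Row-reduce the augmented matrix:
Swap R1 and R2.
R3 ← R3 + 6·R1.
R2 ← R2 / (-2).
R1 ← R1 + 3·R2.
R3 ← R3 + 14·R2.
R3 ← R3 / (-4).
Reading off the reduced rows gives x = 3, y = 0, z = 6.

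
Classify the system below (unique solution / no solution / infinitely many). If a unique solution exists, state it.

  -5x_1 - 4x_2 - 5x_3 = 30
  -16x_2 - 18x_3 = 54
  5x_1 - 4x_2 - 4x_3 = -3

infinitely many solutions

Row-reduce:
R1 ← R1 / (-5).
R3 ← R3 − 5·R1.
R2 ← R2 / (-16).
R1 ← R1 − 4/5·R2.
R3 ← R3 + 8·R2.
Rank is 2 with 3 unknowns, leaving x_3 free.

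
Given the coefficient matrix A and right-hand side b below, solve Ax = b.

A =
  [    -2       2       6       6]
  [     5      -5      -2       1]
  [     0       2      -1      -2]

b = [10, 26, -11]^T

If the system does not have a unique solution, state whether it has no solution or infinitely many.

Row-reduce:
R1 ← R1 / (-2).
R2 ← R2 − 5·R1.
Swap R2 and R3.
R2 ← R2 / (2).
R1 ← R1 + 1·R2.
R3 ← R3 / (13).
R1 ← R1 + 7/2·R3.
R2 ← R2 + 1/2·R3.
Rank is 3 with 4 unknowns, leaving x_4 free.

infinitely many solutions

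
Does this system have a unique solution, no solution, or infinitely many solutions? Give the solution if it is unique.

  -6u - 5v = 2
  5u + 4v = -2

Row-reduce the augmented matrix:
R1 ← R1 / (-6).
R2 ← R2 − 5·R1.
R2 ← R2 / (-1/6).
R1 ← R1 − 5/6·R2.
Reading off the reduced rows gives u = -2, v = 2.

u = -2, v = 2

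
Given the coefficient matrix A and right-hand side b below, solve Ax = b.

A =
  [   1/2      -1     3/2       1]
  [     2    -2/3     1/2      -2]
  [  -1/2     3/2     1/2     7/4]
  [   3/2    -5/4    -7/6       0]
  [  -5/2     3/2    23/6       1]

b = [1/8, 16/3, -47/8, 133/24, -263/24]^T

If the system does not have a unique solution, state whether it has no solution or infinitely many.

x_1 = 5/4, x_2 = -2, x_3 = -1, x_4 = -1

Row-reduce the augmented matrix:
R1 ← R1 / (1/2).
R2 ← R2 − 2·R1.
R3 ← R3 + 1/2·R1.
R4 ← R4 − 3/2·R1.
R5 ← R5 + 5/2·R1.
R2 ← R2 / (10/3).
R1 ← R1 + 2·R2.
R3 ← R3 − 1/2·R2.
R4 ← R4 − 7/4·R2.
R5 ← R5 + 7/2·R2.
R3 ← R3 / (113/40).
R1 ← R1 + 3/10·R3.
R2 ← R2 + 33/20·R3.
R4 ← R4 + 667/240·R3.
R5 ← R5 − 667/120·R3.
R4 ← R4 / (10145/2712).
R1 ← R1 + 137/113·R4.
R2 ← R2 − 75/226·R4.
R3 ← R3 − 146/113·R4.
R5 ← R5 + 10145/1356·R4.
R5 reduces to 0 = 0, so the extra equation is consistent.
Reading off the reduced rows gives x_1 = 5/4, x_2 = -2, x_3 = -1, x_4 = -1.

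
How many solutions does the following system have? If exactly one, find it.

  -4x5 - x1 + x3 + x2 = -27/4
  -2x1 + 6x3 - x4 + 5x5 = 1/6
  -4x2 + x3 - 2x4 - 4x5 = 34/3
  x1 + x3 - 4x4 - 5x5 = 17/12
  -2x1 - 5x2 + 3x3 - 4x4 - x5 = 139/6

x1 = -9/4, x2 = -3, x3 = -2, x4 = -8/3, x5 = 1

Row-reduce the augmented matrix:
R1 ← R1 / (-1).
R2 ← R2 + 2·R1.
R4 ← R4 − 1·R1.
R5 ← R5 + 2·R1.
R2 ← R2 / (-2).
R1 ← R1 + 1·R2.
R3 ← R3 + 4·R2.
R4 ← R4 − 1·R2.
R5 ← R5 + 7·R2.
R3 ← R3 / (-7).
R1 ← R1 + 3·R3.
R2 ← R2 + 2·R3.
R4 ← R4 − 4·R3.
R5 ← R5 + 13·R3.
R4 ← R4 / (-9/2).
R1 ← R1 − 1/2·R4.
R2 ← R2 − 1/2·R4.
R5 ← R5 + 1/2·R4.
R5 ← R5 / (1222/63).
R1 ← R1 − 515/63·R5.
R2 ← R2 + 1/9·R5.
R3 ← R3 − 30/7·R5.
R4 ← R4 − 275/63·R5.
Reading off the reduced rows gives x1 = -9/4, x2 = -3, x3 = -2, x4 = -8/3, x5 = 1.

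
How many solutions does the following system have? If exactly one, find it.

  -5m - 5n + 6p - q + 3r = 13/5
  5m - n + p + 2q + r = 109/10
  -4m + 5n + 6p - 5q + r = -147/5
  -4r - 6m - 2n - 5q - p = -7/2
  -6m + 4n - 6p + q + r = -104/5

Row-reduce the augmented matrix:
R1 ← R1 / (-5).
R2 ← R2 − 5·R1.
R3 ← R3 + 4·R1.
R4 ← R4 + 6·R1.
R5 ← R5 + 6·R1.
R2 ← R2 / (-6).
R1 ← R1 − 1·R2.
R3 ← R3 − 9·R2.
R4 ← R4 − 4·R2.
R5 ← R5 − 10·R2.
R3 ← R3 / (117/10).
R1 ← R1 + 1/30·R3.
R2 ← R2 + 7/6·R3.
R4 ← R4 + 53/15·R3.
R5 ← R5 + 23/15·R3.
R4 ← R4 / (-154/39).
R1 ← R1 − 14/39·R4.
R2 ← R2 + 17/39·R4.
R3 ← R3 + 3/13·R4.
R5 ← R5 − 137/39·R4.
R5 ← R5 / (1051/693).
R1 ← R1 + 8/33·R5.
R2 ← R2 − 127/693·R5.
R3 ← R3 − 416/693·R5.
R4 ← R4 − 622/693·R5.
Reading off the reduced rows gives m = 1, n = -14/5, p = 3/5, q = 5/2, r = -5/2.

m = 1, n = -14/5, p = 3/5, q = 5/2, r = -5/2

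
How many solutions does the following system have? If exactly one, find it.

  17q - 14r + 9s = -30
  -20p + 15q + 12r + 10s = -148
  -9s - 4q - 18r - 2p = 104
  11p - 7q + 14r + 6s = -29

p = 1, q = -4, r = -4, s = -2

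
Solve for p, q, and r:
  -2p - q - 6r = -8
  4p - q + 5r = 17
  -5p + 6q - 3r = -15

p = 6, q = 2, r = -1

Row-reduce the augmented matrix:
R1 ← R1 / (-2).
R2 ← R2 − 4·R1.
R3 ← R3 + 5·R1.
R2 ← R2 / (-3).
R1 ← R1 − 1/2·R2.
R3 ← R3 − 17/2·R2.
R3 ← R3 / (-47/6).
R1 ← R1 − 11/6·R3.
R2 ← R2 − 7/3·R3.
Reading off the reduced rows gives p = 6, q = 2, r = -1.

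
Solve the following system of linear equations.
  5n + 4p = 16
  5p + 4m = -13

Row-reduce:
Swap R1 and R2.
R1 ← R1 / (4).
R2 ← R2 / (5).
Rank is 2 with 3 unknowns, leaving p free.

infinitely many solutions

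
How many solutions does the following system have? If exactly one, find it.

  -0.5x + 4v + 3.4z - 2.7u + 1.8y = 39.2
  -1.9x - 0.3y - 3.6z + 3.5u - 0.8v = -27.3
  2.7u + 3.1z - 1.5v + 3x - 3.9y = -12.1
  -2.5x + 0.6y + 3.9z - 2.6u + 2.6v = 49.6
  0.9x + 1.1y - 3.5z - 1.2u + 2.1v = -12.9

Row-reduce the augmented matrix:
R1 ← R1 / (-1/2).
R2 ← R2 + 19/10·R1.
R3 ← R3 − 3·R1.
R4 ← R4 + 5/2·R1.
R5 ← R5 − 9/10·R1.
R2 ← R2 / (-357/50).
R1 ← R1 + 18/5·R2.
R3 ← R3 − 69/10·R2.
R4 ← R4 + 42/5·R2.
R5 ← R5 − 217/50·R2.
R3 ← R3 / (1281/170).
R1 ← R1 − 26/17·R3.
R2 ← R2 − 118/51·R3.
R4 ← R4 − 1077/170·R3.
R5 ← R5 + 757/102·R3.
R4 ← R4 / (-76488/14945).
R1 ← R1 + 13421/8967·R4.
R2 ← R2 + 50170/26901·R4.
R3 ← R3 + 241/8967·R4.
R5 ← R5 − 56612/26901·R4.
R5 ← R5 / (8017049/1720980).
R1 ← R1 + 21625/458928·R5.
R2 ← R2 − 1182215/688392·R5.
R3 ← R3 − 439459/458928·R5.
R4 ← R4 − 134311/152976·R5.
Reading off the reduced rows gives x = -5, y = -1, z = 5, u = -5, v = 2.

x = -5, y = -1, z = 5, u = -5, v = 2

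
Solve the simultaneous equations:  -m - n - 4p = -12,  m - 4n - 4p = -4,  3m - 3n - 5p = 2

Row-reduce the augmented matrix:
R1 ← R1 / (-1).
R2 ← R2 − 1·R1.
R3 ← R3 − 3·R1.
R2 ← R2 / (-5).
R1 ← R1 − 1·R2.
R3 ← R3 + 6·R2.
R3 ← R3 / (-37/5).
R1 ← R1 − 12/5·R3.
R2 ← R2 − 8/5·R3.
Reading off the reduced rows gives m = 4, n = 0, p = 2.

m = 4, n = 0, p = 2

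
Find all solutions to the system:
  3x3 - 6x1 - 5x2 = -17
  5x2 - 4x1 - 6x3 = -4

Row-reduce:
R1 ← R1 / (-6).
R2 ← R2 + 4·R1.
R2 ← R2 / (25/3).
R1 ← R1 − 5/6·R2.
Rank is 2 with 3 unknowns, leaving x3 free.

infinitely many solutions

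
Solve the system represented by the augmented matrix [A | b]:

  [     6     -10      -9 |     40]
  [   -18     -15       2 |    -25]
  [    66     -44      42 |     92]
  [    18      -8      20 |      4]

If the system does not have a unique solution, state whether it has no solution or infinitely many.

x_1 = 2, x_2 = -1, x_3 = -2

Row-reduce the augmented matrix:
R1 ← R1 / (6).
R2 ← R2 + 18·R1.
R3 ← R3 − 66·R1.
R4 ← R4 − 18·R1.
R2 ← R2 / (-45).
R1 ← R1 + 5/3·R2.
R3 ← R3 − 66·R2.
R4 ← R4 − 22·R2.
R3 ← R3 / (313/3).
R1 ← R1 + 31/54·R3.
R2 ← R2 − 5/9·R3.
R4 ← R4 − 313/9·R3.
R4 reduces to 0 = 0, so the extra equation is consistent.
Reading off the reduced rows gives x_1 = 2, x_2 = -1, x_3 = -2.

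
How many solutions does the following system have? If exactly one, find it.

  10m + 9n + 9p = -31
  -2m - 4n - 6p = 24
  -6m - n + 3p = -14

no solution

Row-reduce:
R1 ← R1 / (10).
R2 ← R2 + 2·R1.
R3 ← R3 + 6·R1.
R2 ← R2 / (-11/5).
R1 ← R1 − 9/10·R2.
R3 ← R3 − 22/5·R2.
Row 3 reduces to 0 = 3, a contradiction. The system is inconsistent.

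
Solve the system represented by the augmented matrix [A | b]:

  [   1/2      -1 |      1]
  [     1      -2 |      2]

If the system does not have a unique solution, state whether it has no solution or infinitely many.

infinitely many solutions

Row-reduce:
R1 ← R1 / (1/2).
R2 ← R2 − 1·R1.
Rank is 1 with 2 unknowns, leaving x_2 free.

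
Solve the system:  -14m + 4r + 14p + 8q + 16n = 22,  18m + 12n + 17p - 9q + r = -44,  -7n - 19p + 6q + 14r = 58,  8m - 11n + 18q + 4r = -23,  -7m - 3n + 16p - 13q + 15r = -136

Row-reduce the augmented matrix:
R1 ← R1 / (-14).
R2 ← R2 − 18·R1.
R4 ← R4 − 8·R1.
R5 ← R5 + 7·R1.
R2 ← R2 / (228/7).
R1 ← R1 + 8/7·R2.
R3 ← R3 + 7·R2.
R4 ← R4 + 13/7·R2.
R5 ← R5 + 11·R2.
R3 ← R3 / (-2617/228).
R1 ← R1 − 13/57·R3.
R2 ← R2 − 245/228·R3.
R4 ← R4 − 2279/228·R3.
R5 ← R5 − 4747/228·R3.
R4 ← R4 / (73565/2617).
R1 ← R1 + 1051/2617·R4.
R2 ← R2 − 1641/2617·R4.
R3 ← R3 + 1431/2617·R4.
R5 ← R5 + 13559/2617·R4.
R5 ← R5 / (3424162/73565).
R1 ← R1 − 38228/73565·R5.
R2 ← R2 − 86602/73565·R5.
R3 ← R3 + 69602/73565·R5.
R4 ← R4 − 52281/73565·R5.
Reading off the reduced rows gives m = 0, n = 5, p = -5, q = 2, r = -1.

m = 0, n = 5, p = -5, q = 2, r = -1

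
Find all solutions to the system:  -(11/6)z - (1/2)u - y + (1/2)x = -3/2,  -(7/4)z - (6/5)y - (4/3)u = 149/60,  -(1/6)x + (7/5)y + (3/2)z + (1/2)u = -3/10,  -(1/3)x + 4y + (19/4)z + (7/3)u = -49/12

no solution

Row-reduce:
R1 ← R1 / (1/2).
R3 ← R3 + 1/6·R1.
R4 ← R4 + 1/3·R1.
R2 ← R2 / (-6/5).
R1 ← R1 + 2·R2.
R3 ← R3 − 16/15·R2.
R4 ← R4 − 10/3·R2.
R3 ← R3 / (-2/3).
R1 ← R1 + 3/4·R3.
R2 ← R2 − 35/24·R3.
R4 ← R4 + 4/3·R3.
Row 4 reduces to 0 = -1, a contradiction. The system is inconsistent.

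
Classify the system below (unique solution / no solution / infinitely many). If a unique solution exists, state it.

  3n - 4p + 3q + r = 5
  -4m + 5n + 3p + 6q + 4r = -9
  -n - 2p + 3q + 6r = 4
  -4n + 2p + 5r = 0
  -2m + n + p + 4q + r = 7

Row-reduce:
Swap R1 and R2.
R1 ← R1 / (-4).
R5 ← R5 + 2·R1.
R2 ← R2 / (3).
R1 ← R1 + 5/4·R2.
R3 ← R3 + 1·R2.
R4 ← R4 + 4·R2.
R5 ← R5 + 3/2·R2.
R3 ← R3 / (-10/3).
R1 ← R1 + 29/12·R3.
R2 ← R2 + 4/3·R3.
R4 ← R4 + 10/3·R3.
R5 ← R5 + 5/2·R3.
Swap R4 and R5.
R4 ← R4 / (-1/2).
R1 ← R1 + 63/20·R4.
R2 ← R2 + 3/5·R4.
R3 ← R3 + 6/5·R4.
Row 5 reduces to 0 = 1, a contradiction. The system is inconsistent.

no solution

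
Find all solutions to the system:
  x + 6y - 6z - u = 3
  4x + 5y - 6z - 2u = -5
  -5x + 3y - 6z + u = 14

Row-reduce:
R2 ← R2 − 4·R1.
R3 ← R3 + 5·R1.
R2 ← R2 / (-19).
R1 ← R1 − 6·R2.
R3 ← R3 − 33·R2.
R3 ← R3 / (-90/19).
R1 ← R1 + 6/19·R3.
R2 ← R2 + 18/19·R3.
Rank is 3 with 4 unknowns, leaving u free.

infinitely many solutions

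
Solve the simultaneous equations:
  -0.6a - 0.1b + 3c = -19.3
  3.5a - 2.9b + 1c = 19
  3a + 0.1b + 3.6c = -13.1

a = 3, b = -5, c = -6

Row-reduce the augmented matrix:
R1 ← R1 / (-3/5).
R2 ← R2 − 7/2·R1.
R3 ← R3 − 3·R1.
R2 ← R2 / (-209/60).
R1 ← R1 − 1/6·R2.
R3 ← R3 + 2/5·R2.
R3 ← R3 / (17217/1045).
R1 ← R1 + 860/209·R3.
R2 ← R2 + 1110/209·R3.
Reading off the reduced rows gives a = 3, b = -5, c = -6.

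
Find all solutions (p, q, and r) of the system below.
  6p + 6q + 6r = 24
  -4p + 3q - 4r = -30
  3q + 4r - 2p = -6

p = 4, q = -2, r = 2

Row-reduce the augmented matrix:
R1 ← R1 / (6).
R2 ← R2 + 4·R1.
R3 ← R3 + 2·R1.
R2 ← R2 / (7).
R1 ← R1 − 1·R2.
R3 ← R3 − 5·R2.
R3 ← R3 / (6).
R1 ← R1 − 1·R3.
Reading off the reduced rows gives p = 4, q = -2, r = 2.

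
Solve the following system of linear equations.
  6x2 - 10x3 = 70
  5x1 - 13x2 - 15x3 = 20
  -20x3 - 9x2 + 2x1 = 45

Row-reduce the augmented matrix:
Swap R1 and R2.
R1 ← R1 / (5).
R3 ← R3 − 2·R1.
R2 ← R2 / (6).
R1 ← R1 + 13/5·R2.
R3 ← R3 + 19/5·R2.
R3 ← R3 / (-61/3).
R1 ← R1 + 22/3·R3.
R2 ← R2 + 5/3·R3.
Reading off the reduced rows gives x1 = 5, x2 = 5, x3 = -4.

x1 = 5, x2 = 5, x3 = -4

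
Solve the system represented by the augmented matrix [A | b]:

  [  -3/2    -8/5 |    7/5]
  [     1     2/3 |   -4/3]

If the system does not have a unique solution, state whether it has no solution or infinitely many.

x_1 = -2, x_2 = 1

From equation 2: x_1 = -4/3 − 2/3·x_2.
Substitute into equation 1 and solve: x_2 = 1.
Then x_1 = -2.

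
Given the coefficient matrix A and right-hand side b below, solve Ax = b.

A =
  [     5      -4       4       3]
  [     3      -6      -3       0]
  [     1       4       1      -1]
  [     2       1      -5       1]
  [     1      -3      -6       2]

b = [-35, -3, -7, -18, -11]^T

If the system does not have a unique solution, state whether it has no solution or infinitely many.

x_1 = -5, x_2 = -2, x_3 = 0, x_4 = -6

Row-reduce the augmented matrix:
R1 ← R1 / (5).
R2 ← R2 − 3·R1.
R3 ← R3 − 1·R1.
R4 ← R4 − 2·R1.
R5 ← R5 − 1·R1.
R2 ← R2 / (-18/5).
R1 ← R1 + 4/5·R2.
R3 ← R3 − 24/5·R2.
R4 ← R4 − 13/5·R2.
R5 ← R5 + 11/5·R2.
R3 ← R3 / (-7).
R1 ← R1 − 2·R3.
R2 ← R2 − 3/2·R3.
R4 ← R4 + 21/2·R3.
R5 ← R5 + 7/2·R3.
R4 ← R4 / (9/2).
R1 ← R1 + 1/7·R4.
R2 ← R2 + 5/14·R4.
R3 ← R3 − 4/7·R4.
R5 ← R5 − 9/2·R4.
R5 reduces to 0 = 0, so the extra equation is consistent.
Reading off the reduced rows gives x_1 = -5, x_2 = -2, x_3 = 0, x_4 = -6.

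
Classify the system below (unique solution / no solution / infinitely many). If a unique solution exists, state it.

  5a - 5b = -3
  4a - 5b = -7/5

Row-reduce the augmented matrix:
R1 ← R1 / (5).
R2 ← R2 − 4·R1.
R2 ← R2 / (-1).
R1 ← R1 + 1·R2.
Reading off the reduced rows gives a = -8/5, b = -1.

a = -8/5, b = -1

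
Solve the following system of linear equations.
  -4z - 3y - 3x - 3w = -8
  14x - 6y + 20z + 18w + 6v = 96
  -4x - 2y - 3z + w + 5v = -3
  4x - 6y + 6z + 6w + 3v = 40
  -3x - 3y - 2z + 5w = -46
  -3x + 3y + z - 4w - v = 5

Row-reduce the augmented matrix:
R1 ← R1 / (-3).
R2 ← R2 − 14·R1.
R3 ← R3 + 4·R1.
R4 ← R4 − 4·R1.
R5 ← R5 + 3·R1.
R6 ← R6 + 3·R1.
R2 ← R2 / (-20).
R1 ← R1 − 1·R2.
R3 ← R3 − 2·R2.
R4 ← R4 + 10·R2.
R6 ← R6 − 6·R2.
R3 ← R3 / (37/15).
R1 ← R1 − 7/5·R3.
R2 ← R2 + 1/15·R3.
R5 ← R5 − 2·R3.
R6 ← R6 − 27/5·R3.
Swap R4 and R5.
R4 ← R4 / (134/37).
R1 ← R1 + 69/37·R4.
R2 ← R2 + 2/37·R4.
R3 ← R3 − 81/37·R4.
R6 ← R6 + 430/37·R4.
Swap R5 and R6.
R5 ← R5 / (-1744/67).
R1 ← R1 + 699/134·R5.
R2 ← R2 + 29/134·R5.
R3 ← R3 − 336/67·R5.
R4 ← R4 + 84/67·R5.
R6 reduces to 0 = 0, so the extra equation is consistent.
Reading off the reduced rows gives x = 4, y = -2, z = 5, w = -6, v = 6.

x = 4, y = -2, z = 5, w = -6, v = 6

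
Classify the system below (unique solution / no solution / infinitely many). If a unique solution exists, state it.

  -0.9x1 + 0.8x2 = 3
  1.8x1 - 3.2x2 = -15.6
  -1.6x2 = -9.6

x1 = 2, x2 = 6

Row-reduce the augmented matrix:
R1 ← R1 / (-9/10).
R2 ← R2 − 9/5·R1.
R2 ← R2 / (-8/5).
R1 ← R1 + 8/9·R2.
R3 ← R3 + 8/5·R2.
R3 reduces to 0 = 0, so the extra equation is consistent.
Reading off the reduced rows gives x1 = 2, x2 = 6.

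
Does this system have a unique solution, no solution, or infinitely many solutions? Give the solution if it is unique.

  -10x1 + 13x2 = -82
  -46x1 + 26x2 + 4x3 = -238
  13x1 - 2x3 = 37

Row-reduce:
R1 ← R1 / (-10).
R2 ← R2 + 46·R1.
R3 ← R3 − 13·R1.
R2 ← R2 / (-169/5).
R1 ← R1 + 13/10·R2.
R3 ← R3 − 169/10·R2.
Rank is 2 with 3 unknowns, leaving x3 free.

infinitely many solutions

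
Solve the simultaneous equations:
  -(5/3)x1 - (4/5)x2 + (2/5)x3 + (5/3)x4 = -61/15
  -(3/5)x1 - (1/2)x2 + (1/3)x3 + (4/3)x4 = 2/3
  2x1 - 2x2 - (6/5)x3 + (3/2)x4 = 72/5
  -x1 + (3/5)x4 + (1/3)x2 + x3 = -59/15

Row-reduce the augmented matrix:
R1 ← R1 / (-5/3).
R2 ← R2 + 3/5·R1.
R3 ← R3 − 2·R1.
R4 ← R4 + 1·R1.
R2 ← R2 / (-53/250).
R1 ← R1 − 12/25·R2.
R3 ← R3 + 74/25·R2.
R4 ← R4 − 61/75·R2.
R3 ← R3 / (-2674/795).
R1 ← R1 − 10/53·R3.
R2 ← R2 + 142/159·R3.
R4 ← R4 − 709/477·R3.
R4 ← R4 / (-45293/80220).
R1 ← R1 − 755/2674·R4.
R2 ← R2 + 4465/2674·R4.
R3 ← R3 − 10715/5348·R4.
Reading off the reduced rows gives x1 = 5, x2 = 2, x3 = -2, x4 = 4.

x1 = 5, x2 = 2, x3 = -2, x4 = 4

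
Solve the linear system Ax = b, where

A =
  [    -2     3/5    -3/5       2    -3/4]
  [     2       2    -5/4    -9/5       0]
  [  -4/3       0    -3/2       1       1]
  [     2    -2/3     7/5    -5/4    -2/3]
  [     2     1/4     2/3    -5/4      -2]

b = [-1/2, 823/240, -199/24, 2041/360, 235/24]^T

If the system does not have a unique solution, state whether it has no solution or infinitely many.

Row-reduce the augmented matrix:
R1 ← R1 / (-2).
R2 ← R2 − 2·R1.
R3 ← R3 + 4/3·R1.
R4 ← R4 − 2·R1.
R5 ← R5 − 2·R1.
R2 ← R2 / (13/5).
R1 ← R1 + 3/10·R2.
R3 ← R3 + 2/5·R2.
R4 ← R4 + 1/15·R2.
R5 ← R5 − 17/20·R2.
R3 ← R3 / (-18/13).
R1 ← R1 − 9/104·R3.
R2 ← R2 + 37/52·R3.
R4 ← R4 − 587/780·R3.
R5 ← R5 − 419/624·R3.
R4 ← R4 / (9569/16200).
R1 ← R1 + 239/240·R4.
R2 ← R2 − 251/1080·R4.
R3 ← R3 − 59/270·R4.
R5 ← R5 − 6971/12960·R4.
R5 ← R5 / (-556261/459312).
R1 ← R1 + 14871/19138·R5.
R2 ← R2 + 27985/38276·R5.
R3 ← R3 + 7150/9569·R5.
R4 ← R4 + 11070/9569·R5.
Reading off the reduced rows gives x_1 = -1/4, x_2 = 7/3, x_3 = 11/4, x_4 = -3/2, x_5 = -3.

x_1 = -1/4, x_2 = 7/3, x_3 = 11/4, x_4 = -3/2, x_5 = -3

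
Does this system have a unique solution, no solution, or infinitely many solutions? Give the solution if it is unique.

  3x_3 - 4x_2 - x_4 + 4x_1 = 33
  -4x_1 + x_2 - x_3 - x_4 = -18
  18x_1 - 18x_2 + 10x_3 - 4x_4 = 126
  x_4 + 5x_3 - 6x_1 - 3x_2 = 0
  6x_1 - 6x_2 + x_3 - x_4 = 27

x_1 = 4, x_2 = 1, x_3 = 6, x_4 = -3

Row-reduce the augmented matrix:
R1 ← R1 / (4).
R2 ← R2 + 4·R1.
R3 ← R3 − 18·R1.
R4 ← R4 + 6·R1.
R5 ← R5 − 6·R1.
R2 ← R2 / (-3).
R1 ← R1 + 1·R2.
R4 ← R4 + 9·R2.
R3 ← R3 / (-7/2).
R1 ← R1 − 1/12·R3.
R2 ← R2 + 2/3·R3.
R4 ← R4 − 7/2·R3.
R5 ← R5 + 7/2·R3.
R4 ← R4 / (6).
R1 ← R1 − 3/7·R4.
R2 ← R2 − 4/7·R4.
R3 ← R3 + 1/7·R4.
R5 reduces to 0 = 0, so the extra equation is consistent.
Reading off the reduced rows gives x_1 = 4, x_2 = 1, x_3 = 6, x_4 = -3.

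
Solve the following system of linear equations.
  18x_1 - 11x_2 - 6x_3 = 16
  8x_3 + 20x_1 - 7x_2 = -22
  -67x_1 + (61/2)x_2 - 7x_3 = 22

no solution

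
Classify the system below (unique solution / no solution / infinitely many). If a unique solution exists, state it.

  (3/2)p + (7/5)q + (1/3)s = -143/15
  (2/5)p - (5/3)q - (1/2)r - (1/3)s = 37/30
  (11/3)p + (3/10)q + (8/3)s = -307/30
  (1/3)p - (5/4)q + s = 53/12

Row-reduce:
R1 ← R1 / (3/2).
R2 ← R2 − 2/5·R1.
R3 ← R3 − 11/3·R1.
R4 ← R4 − 1/3·R1.
R2 ← R2 / (-51/25).
R1 ← R1 − 14/15·R2.
R3 ← R3 + 281/90·R2.
R4 ← R4 + 281/180·R2.
R3 ← R3 / (1405/1836).
R1 ← R1 + 35/153·R3.
R2 ← R2 − 25/102·R3.
R4 ← R4 − 1405/3672·R3.
Rank is 3 with 4 unknowns, leaving s free.

infinitely many solutions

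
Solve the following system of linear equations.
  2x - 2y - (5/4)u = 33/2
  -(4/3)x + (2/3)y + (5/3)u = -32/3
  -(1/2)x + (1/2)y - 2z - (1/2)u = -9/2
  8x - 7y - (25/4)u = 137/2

Row-reduce:
R1 ← R1 / (2).
R2 ← R2 + 4/3·R1.
R3 ← R3 + 1/2·R1.
R4 ← R4 − 8·R1.
R2 ← R2 / (-2/3).
R1 ← R1 + 1·R2.
R4 ← R4 − 1·R2.
R3 ← R3 / (-2).
Row 4 reduces to 0 = 3, a contradiction. The system is inconsistent.

no solution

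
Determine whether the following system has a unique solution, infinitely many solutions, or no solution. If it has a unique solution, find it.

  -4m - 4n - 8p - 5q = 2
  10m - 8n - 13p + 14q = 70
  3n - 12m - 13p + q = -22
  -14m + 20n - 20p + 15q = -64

Row-reduce the augmented matrix:
R1 ← R1 / (-4).
R2 ← R2 − 10·R1.
R3 ← R3 + 12·R1.
R4 ← R4 + 14·R1.
R2 ← R2 / (-18).
R1 ← R1 − 1·R2.
R3 ← R3 − 15·R2.
R4 ← R4 − 34·R2.
R3 ← R3 / (-33/2).
R1 ← R1 − 1/6·R3.
R2 ← R2 − 11/6·R3.
R4 ← R4 + 163/3·R3.
R4 ← R4 / (-1417/66).
R1 ← R1 − 199/132·R4.
R2 ← R2 − 11/6·R4.
R3 ← R3 + 23/22·R4.
Reading off the reduced rows gives m = 1, n = -4, p = 0, q = 2.

m = 1, n = -4, p = 0, q = 2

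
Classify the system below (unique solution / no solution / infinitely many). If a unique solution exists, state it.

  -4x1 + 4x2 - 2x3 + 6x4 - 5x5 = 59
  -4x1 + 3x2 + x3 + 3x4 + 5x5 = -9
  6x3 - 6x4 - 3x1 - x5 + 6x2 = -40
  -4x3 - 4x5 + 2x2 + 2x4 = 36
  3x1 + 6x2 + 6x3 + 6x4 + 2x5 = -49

x1 = -5, x2 = -3, x3 = -4, x4 = 3, x5 = -5

Row-reduce the augmented matrix:
R1 ← R1 / (-4).
R2 ← R2 + 4·R1.
R3 ← R3 + 3·R1.
R5 ← R5 − 3·R1.
R2 ← R2 / (-1).
R1 ← R1 + 1·R2.
R3 ← R3 − 3·R2.
R4 ← R4 − 2·R2.
R5 ← R5 − 9·R2.
R3 ← R3 / (33/2).
R1 ← R1 + 5/2·R3.
R2 ← R2 + 3·R3.
R4 ← R4 − 2·R3.
R5 ← R5 − 63/2·R3.
R4 ← R4 / (-18/11).
R1 ← R1 + 16/11·R4.
R2 ← R2 + 6/11·R4.
R3 ← R3 + 13/11·R4.
R5 ← R5 − 228/11·R4.
R5 ← R5 / (1603/9).
R1 ← R1 + 391/27·R5.
R2 ← R2 + 145/18·R5.
R3 ← R3 + 181/27·R5.
R4 ← R4 + 397/54·R5.
Reading off the reduced rows gives x1 = -5, x2 = -3, x3 = -4, x4 = 3, x5 = -5.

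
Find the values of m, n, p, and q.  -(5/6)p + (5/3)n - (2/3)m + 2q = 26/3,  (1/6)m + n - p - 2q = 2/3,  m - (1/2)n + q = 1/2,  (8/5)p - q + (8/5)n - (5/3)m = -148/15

Row-reduce the augmented matrix:
R1 ← R1 / (-2/3).
R2 ← R2 − 1/6·R1.
R3 ← R3 − 1·R1.
R4 ← R4 + 5/3·R1.
R2 ← R2 / (17/12).
R1 ← R1 + 5/2·R2.
R3 ← R3 − 2·R2.
R4 ← R4 + 77/30·R2.
R3 ← R3 / (31/68).
R1 ← R1 + 15/17·R3.
R2 ← R2 + 29/34·R3.
R4 ← R4 − 127/85·R3.
R4 ← R4 / (-4459/155).
R1 ← R1 − 192/31·R4.
R2 ← R2 − 322/31·R4.
R3 ← R3 − 416/31·R4.
Reading off the reduced rows gives m = -2, n = -1, p = -6, q = 2.

m = -2, n = -1, p = -6, q = 2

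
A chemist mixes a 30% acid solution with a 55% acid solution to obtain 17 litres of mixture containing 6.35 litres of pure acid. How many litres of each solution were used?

litres of solution A: 12, litres of solution B: 5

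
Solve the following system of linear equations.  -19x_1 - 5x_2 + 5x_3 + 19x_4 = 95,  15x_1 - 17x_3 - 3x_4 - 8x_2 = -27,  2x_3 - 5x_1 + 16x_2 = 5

infinitely many solutions

Row-reduce:
R1 ← R1 / (-19).
R2 ← R2 − 15·R1.
R3 ← R3 + 5·R1.
R2 ← R2 / (-227/19).
R1 ← R1 − 5/19·R2.
R3 ← R3 − 329/19·R2.
R3 ← R3 / (-4139/227).
R1 ← R1 + 125/227·R3.
R2 ← R2 − 248/227·R3.
Rank is 3 with 4 unknowns, leaving x_4 free.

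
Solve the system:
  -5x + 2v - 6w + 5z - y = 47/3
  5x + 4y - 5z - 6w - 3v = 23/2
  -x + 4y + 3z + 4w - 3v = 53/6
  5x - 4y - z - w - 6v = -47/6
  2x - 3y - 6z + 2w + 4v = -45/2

x = 1, y = 5/2, z = 5/2, w = -5/3, v = 1/3

Row-reduce the augmented matrix:
R1 ← R1 / (-5).
R2 ← R2 − 5·R1.
R3 ← R3 + 1·R1.
R4 ← R4 − 5·R1.
R5 ← R5 − 2·R1.
R2 ← R2 / (3).
R1 ← R1 − 1/5·R2.
R3 ← R3 − 21/5·R2.
R4 ← R4 + 5·R2.
R5 ← R5 + 17/5·R2.
R3 ← R3 / (2).
R1 ← R1 + 1·R3.
R4 ← R4 − 4·R3.
R5 ← R5 + 4·R3.
R4 ← R4 / (-71).
R1 ← R1 − 13·R4.
R2 ← R2 + 4·R4.
R3 ← R3 − 11·R4.
R5 ← R5 − 30·R4.
R5 ← R5 / (-221/213).
R1 ← R1 + 349/213·R5.
R2 ← R2 + 17/71·R5.
R3 ← R3 + 268/213·R5.
R4 ← R4 − 5/213·R5.
Reading off the reduced rows gives x = 1, y = 5/2, z = 5/2, w = -5/3, v = 1/3.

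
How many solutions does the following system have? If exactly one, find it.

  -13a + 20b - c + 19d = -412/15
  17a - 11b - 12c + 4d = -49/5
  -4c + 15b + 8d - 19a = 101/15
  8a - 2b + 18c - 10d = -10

Row-reduce the augmented matrix:
R1 ← R1 / (-13).
R2 ← R2 − 17·R1.
R3 ← R3 + 19·R1.
R4 ← R4 − 8·R1.
R2 ← R2 / (197/13).
R1 ← R1 + 20/13·R2.
R3 ← R3 + 185/13·R2.
R4 ← R4 − 134/13·R2.
R3 ← R3 / (-2962/197).
R1 ← R1 + 251/197·R3.
R2 ← R2 + 173/197·R3.
R4 ← R4 − 5208/197·R3.
R4 ← R4 / (-7492/1481).
R1 ← R1 − 1254/1481·R4.
R2 ← R2 − 2186/1481·R4.
R3 ← R3 + 721/1481·R4.
Reading off the reduced rows gives a = -1, b = 0, c = -4/3, d = -11/5.

a = -1, b = 0, c = -4/3, d = -11/5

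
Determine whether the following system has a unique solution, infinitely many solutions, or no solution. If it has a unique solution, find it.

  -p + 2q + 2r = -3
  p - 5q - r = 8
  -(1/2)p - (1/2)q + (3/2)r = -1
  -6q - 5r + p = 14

no solution

Row-reduce:
R1 ← R1 / (-1).
R2 ← R2 − 1·R1.
R3 ← R3 + 1/2·R1.
R4 ← R4 − 1·R1.
R2 ← R2 / (-3).
R1 ← R1 + 2·R2.
R3 ← R3 + 3/2·R2.
R4 ← R4 + 4·R2.
Swap R3 and R4.
R3 ← R3 / (-13/3).
R1 ← R1 + 8/3·R3.
R2 ← R2 + 1/3·R3.
Row 4 reduces to 0 = -2, a contradiction. The system is inconsistent.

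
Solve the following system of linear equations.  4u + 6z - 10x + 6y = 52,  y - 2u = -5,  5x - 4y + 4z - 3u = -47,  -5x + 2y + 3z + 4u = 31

infinitely many solutions

Row-reduce:
R1 ← R1 / (-10).
R3 ← R3 − 5·R1.
R4 ← R4 + 5·R1.
R1 ← R1 + 3/5·R2.
R3 ← R3 + 1·R2.
R4 ← R4 + 1·R2.
R3 ← R3 / (7).
R1 ← R1 + 3/5·R3.
Rank is 3 with 4 unknowns, leaving u free.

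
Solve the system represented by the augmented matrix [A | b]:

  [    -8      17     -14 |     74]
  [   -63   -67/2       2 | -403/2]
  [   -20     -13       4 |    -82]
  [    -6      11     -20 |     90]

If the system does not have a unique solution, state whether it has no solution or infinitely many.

no solution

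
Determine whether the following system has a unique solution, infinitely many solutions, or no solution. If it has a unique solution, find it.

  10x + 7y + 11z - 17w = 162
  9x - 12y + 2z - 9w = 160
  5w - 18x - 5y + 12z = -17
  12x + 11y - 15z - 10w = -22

x = 4, y = -5, z = 5, w = -6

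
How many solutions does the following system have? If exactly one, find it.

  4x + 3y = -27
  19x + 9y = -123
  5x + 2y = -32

Row-reduce the augmented matrix:
R1 ← R1 / (4).
R2 ← R2 − 19·R1.
R3 ← R3 − 5·R1.
R2 ← R2 / (-21/4).
R1 ← R1 − 3/4·R2.
R3 ← R3 + 7/4·R2.
R3 reduces to 0 = 0, so the extra equation is consistent.
Reading off the reduced rows gives x = -6, y = -1.

x = -6, y = -1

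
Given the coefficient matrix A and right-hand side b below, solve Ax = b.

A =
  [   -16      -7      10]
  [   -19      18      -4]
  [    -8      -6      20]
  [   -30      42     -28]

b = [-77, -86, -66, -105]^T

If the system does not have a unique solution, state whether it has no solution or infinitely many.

no solution

Row-reduce:
R1 ← R1 / (-16).
R2 ← R2 + 19·R1.
R3 ← R3 + 8·R1.
R4 ← R4 + 30·R1.
R2 ← R2 / (421/16).
R1 ← R1 − 7/16·R2.
R3 ← R3 + 5/2·R2.
R4 ← R4 − 441/8·R2.
R3 ← R3 / (5680/421).
R1 ← R1 + 152/421·R3.
R2 ← R2 + 254/421·R3.
R4 ← R4 + 5680/421·R3.
Row 4 reduces to 0 = 1, a contradiction. The system is inconsistent.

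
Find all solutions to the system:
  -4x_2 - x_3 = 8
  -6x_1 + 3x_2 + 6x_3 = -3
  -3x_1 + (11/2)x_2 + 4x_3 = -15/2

no solution

Row-reduce:
Swap R1 and R2.
R1 ← R1 / (-6).
R3 ← R3 + 3·R1.
R2 ← R2 / (-4).
R1 ← R1 + 1/2·R2.
R3 ← R3 − 4·R2.
Row 3 reduces to 0 = 2, a contradiction. The system is inconsistent.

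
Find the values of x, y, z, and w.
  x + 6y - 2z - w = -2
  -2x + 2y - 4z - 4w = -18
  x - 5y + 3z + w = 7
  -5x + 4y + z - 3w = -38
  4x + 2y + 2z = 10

Row-reduce the augmented matrix:
R2 ← R2 + 2·R1.
R3 ← R3 − 1·R1.
R4 ← R4 + 5·R1.
R5 ← R5 − 4·R1.
R2 ← R2 / (14).
R1 ← R1 − 6·R2.
R3 ← R3 + 11·R2.
R4 ← R4 − 34·R2.
R5 ← R5 + 22·R2.
R3 ← R3 / (-9/7).
R1 ← R1 − 10/7·R3.
R2 ← R2 + 4/7·R3.
R4 ← R4 − 73/7·R3.
R5 ← R5 + 18/7·R3.
R4 ← R4 / (-139/9).
R1 ← R1 + 13/9·R4.
R2 ← R2 − 7/9·R4.
R3 ← R3 − 19/9·R4.
R5 reduces to 0 = 0, so the extra equation is consistent.
Reading off the reduced rows gives x = 4, y = -1, z = -2, w = 4.

x = 4, y = -1, z = -2, w = 4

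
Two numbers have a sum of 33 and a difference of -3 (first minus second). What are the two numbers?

Let x = first number, y = second number.
  x + y = 33
  x - y = -3
From equation 1: x = 33 − y.
Substitute into equation 2 and solve: y = 18.
Then x = 15.

first number: 15, second number: 18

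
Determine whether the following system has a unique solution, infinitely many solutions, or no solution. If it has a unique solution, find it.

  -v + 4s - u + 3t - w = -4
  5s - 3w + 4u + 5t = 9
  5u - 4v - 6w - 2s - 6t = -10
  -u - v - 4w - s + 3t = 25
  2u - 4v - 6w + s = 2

Row-reduce the augmented matrix:
R1 ← R1 / (-1).
R2 ← R2 − 4·R1.
R3 ← R3 − 5·R1.
R4 ← R4 + 1·R1.
R5 ← R5 − 2·R1.
R2 ← R2 / (-4).
R1 ← R1 − 1·R2.
R3 ← R3 + 9·R2.
R5 ← R5 + 6·R2.
R3 ← R3 / (19/4).
R1 ← R1 + 3/4·R3.
R2 ← R2 − 7/4·R3.
R4 ← R4 + 3·R3.
R5 ← R5 − 5/2·R3.
R4 ← R4 / (-446/19).
R1 ← R1 + 64/19·R4.
R2 ← R2 − 105/19·R4.
R3 ← R3 + 117/19·R4.
R5 ← R5 + 135/19·R4.
R5 ← R5 / (663/446).
R1 ← R1 + 160/223·R5.
R2 ← R2 − 971/446·R5.
R3 ← R3 + 585/446·R5.
R4 ← R4 − 351/446·R5.
Reading off the reduced rows gives u = 0, v = 3, w = -3, s = -4, t = 4.

u = 0, v = 3, w = -3, s = -4, t = 4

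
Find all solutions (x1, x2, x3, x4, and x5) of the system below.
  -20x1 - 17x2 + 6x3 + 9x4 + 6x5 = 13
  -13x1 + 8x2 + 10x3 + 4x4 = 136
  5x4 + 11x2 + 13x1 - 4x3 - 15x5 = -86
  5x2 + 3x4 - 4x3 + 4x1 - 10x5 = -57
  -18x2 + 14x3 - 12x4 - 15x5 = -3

x1 = -4, x2 = 5, x3 = 6, x4 = -4, x5 = 3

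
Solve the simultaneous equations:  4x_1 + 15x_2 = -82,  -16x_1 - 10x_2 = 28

Row-reduce the augmented matrix:
R1 ← R1 / (4).
R2 ← R2 + 16·R1.
R2 ← R2 / (50).
R1 ← R1 − 15/4·R2.
Reading off the reduced rows gives x_1 = 2, x_2 = -6.

x_1 = 2, x_2 = -6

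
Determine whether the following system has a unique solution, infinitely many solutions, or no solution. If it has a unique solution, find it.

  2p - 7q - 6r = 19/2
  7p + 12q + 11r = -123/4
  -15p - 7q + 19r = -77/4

p = -5/4, q = 0, r = -2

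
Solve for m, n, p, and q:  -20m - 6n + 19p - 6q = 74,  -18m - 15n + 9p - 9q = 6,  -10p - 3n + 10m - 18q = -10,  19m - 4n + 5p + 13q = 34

m = 2, n = 2, p = 6, q = -2

Row-reduce the augmented matrix:
R1 ← R1 / (-20).
R2 ← R2 + 18·R1.
R3 ← R3 − 10·R1.
R4 ← R4 − 19·R1.
R2 ← R2 / (-48/5).
R1 ← R1 − 3/10·R2.
R3 ← R3 + 6·R2.
R4 ← R4 + 97/10·R2.
R3 ← R3 / (73/16).
R1 ← R1 + 77/64·R3.
R2 ← R2 − 27/32·R3.
R4 ← R4 − 1999/64·R3.
R4 ← R4 / (40675/292).
R1 ← R1 + 1389/292·R4.
R2 ← R2 − 561/146·R4.
R3 ← R3 + 300/73·R4.
Reading off the reduced rows gives m = 2, n = 2, p = 6, q = -2.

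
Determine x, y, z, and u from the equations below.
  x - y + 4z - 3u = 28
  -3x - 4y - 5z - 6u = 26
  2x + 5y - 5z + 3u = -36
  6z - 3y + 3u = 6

x = 2, y = -3, z = 2, u = -5

Row-reduce the augmented matrix:
R2 ← R2 + 3·R1.
R3 ← R3 − 2·R1.
R2 ← R2 / (-7).
R1 ← R1 + 1·R2.
R3 ← R3 − 7·R2.
R4 ← R4 + 3·R2.
R3 ← R3 / (-6).
R1 ← R1 − 3·R3.
R2 ← R2 + 1·R3.
R4 ← R4 − 3·R3.
R4 ← R4 / (45/7).
R1 ← R1 + 27/7·R4.
R2 ← R2 − 22/7·R4.
R3 ← R3 − 1·R4.
Reading off the reduced rows gives x = 2, y = -3, z = 2, u = -5.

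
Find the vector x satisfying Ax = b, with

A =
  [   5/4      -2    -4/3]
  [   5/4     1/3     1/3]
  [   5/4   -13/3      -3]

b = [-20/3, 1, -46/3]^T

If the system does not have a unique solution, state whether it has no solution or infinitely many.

Row-reduce:
R1 ← R1 / (5/4).
R2 ← R2 − 5/4·R1.
R3 ← R3 − 5/4·R1.
R2 ← R2 / (7/3).
R1 ← R1 + 8/5·R2.
R3 ← R3 + 7/3·R2.
Row 3 reduces to 0 = -1, a contradiction. The system is inconsistent.

no solution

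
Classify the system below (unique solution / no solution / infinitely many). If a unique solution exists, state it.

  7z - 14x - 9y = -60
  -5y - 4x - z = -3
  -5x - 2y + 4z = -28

no solution

Row-reduce:
R1 ← R1 / (-14).
R2 ← R2 + 4·R1.
R3 ← R3 + 5·R1.
R2 ← R2 / (-17/7).
R1 ← R1 − 9/14·R2.
R3 ← R3 − 17/14·R2.
Row 3 reduces to 0 = 1/2, a contradiction. The system is inconsistent.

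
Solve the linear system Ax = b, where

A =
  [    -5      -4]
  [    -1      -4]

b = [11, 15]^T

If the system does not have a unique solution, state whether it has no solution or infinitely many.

x_1 = 1, x_2 = -4

From equation 2: x_1 = -15 − 4·x_2.
Substitute into equation 1 and solve: x_2 = -4.
Then x_1 = 1.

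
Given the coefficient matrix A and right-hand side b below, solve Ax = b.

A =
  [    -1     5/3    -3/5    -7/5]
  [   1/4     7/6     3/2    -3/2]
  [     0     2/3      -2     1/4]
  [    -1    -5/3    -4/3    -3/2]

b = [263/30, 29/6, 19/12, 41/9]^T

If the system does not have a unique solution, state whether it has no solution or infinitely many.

Row-reduce the augmented matrix:
R1 ← R1 / (-1).
R2 ← R2 − 1/4·R1.
R4 ← R4 + 1·R1.
R2 ← R2 / (19/12).
R1 ← R1 + 5/3·R2.
R3 ← R3 − 2/3·R2.
R4 ← R4 + 10/3·R2.
R3 ← R3 / (-244/95).
R1 ← R1 − 192/95·R3.
R2 ← R2 − 81/95·R3.
R4 ← R4 − 601/285·R3.
R4 ← R4 / (-9223/2928).
R1 ← R1 − 16/61·R4.
R2 ← R2 + 807/976·R4.
R3 ← R3 + 391/976·R4.
Reading off the reduced rows gives x_1 = -5/3, x_2 = 3/2, x_3 = -2/3, x_4 = -3.

x_1 = -5/3, x_2 = 3/2, x_3 = -2/3, x_4 = -3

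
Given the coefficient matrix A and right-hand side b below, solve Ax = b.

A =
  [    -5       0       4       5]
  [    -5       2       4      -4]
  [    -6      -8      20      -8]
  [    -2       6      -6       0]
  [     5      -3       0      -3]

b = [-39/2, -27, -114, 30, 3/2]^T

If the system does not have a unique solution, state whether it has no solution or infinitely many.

x_1 = 3, x_2 = 3, x_3 = -3, x_4 = 3/2

Row-reduce the augmented matrix:
R1 ← R1 / (-5).
R2 ← R2 + 5·R1.
R3 ← R3 + 6·R1.
R4 ← R4 + 2·R1.
R5 ← R5 − 5·R1.
R2 ← R2 / (2).
R3 ← R3 + 8·R2.
R4 ← R4 − 6·R2.
R5 ← R5 + 3·R2.
R3 ← R3 / (76/5).
R1 ← R1 + 4/5·R3.
R4 ← R4 + 38/5·R3.
R5 ← R5 − 4·R3.
Swap R4 and R5.
R4 ← R4 / (63/38).
R1 ← R1 + 69/19·R4.
R2 ← R2 + 9/2·R4.
R3 ← R3 + 125/38·R4.
R5 reduces to 0 = 0, so the extra equation is consistent.
Reading off the reduced rows gives x_1 = 3, x_2 = 3, x_3 = -3, x_4 = 3/2.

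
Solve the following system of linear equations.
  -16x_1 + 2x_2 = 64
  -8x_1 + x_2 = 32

Row-reduce:
R1 ← R1 / (-16).
R2 ← R2 + 8·R1.
Rank is 1 with 2 unknowns, leaving x_2 free.

infinitely many solutions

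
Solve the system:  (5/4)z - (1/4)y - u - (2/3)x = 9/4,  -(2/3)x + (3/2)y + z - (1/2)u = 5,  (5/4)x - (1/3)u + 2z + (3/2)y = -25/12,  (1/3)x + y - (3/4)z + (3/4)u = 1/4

infinitely many solutions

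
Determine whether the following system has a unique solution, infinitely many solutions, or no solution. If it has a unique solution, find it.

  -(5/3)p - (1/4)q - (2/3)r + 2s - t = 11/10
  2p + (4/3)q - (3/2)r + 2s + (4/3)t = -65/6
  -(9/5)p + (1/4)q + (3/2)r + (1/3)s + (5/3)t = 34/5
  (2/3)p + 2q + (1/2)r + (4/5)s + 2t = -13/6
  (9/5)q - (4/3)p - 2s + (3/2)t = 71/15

p = -5/2, q = 0, r = 11/5, s = -1, t = -2/5

Row-reduce the augmented matrix:
R1 ← R1 / (-5/3).
R2 ← R2 − 2·R1.
R3 ← R3 + 9/5·R1.
R4 ← R4 − 2/3·R1.
R5 ← R5 + 4/3·R1.
R2 ← R2 / (31/30).
R1 ← R1 − 3/20·R2.
R3 ← R3 − 13/25·R2.
R4 ← R4 − 19/10·R2.
R5 ← R5 − 2·R2.
R3 ← R3 / (1047/310).
R1 ← R1 − 91/124·R3.
R2 ← R2 + 69/31·R3.
R4 ← R4 − 415/93·R3.
R5 ← R5 − 2318/465·R3.
R4 ← R4 / (-54248/47115).
R1 ← R1 + 6035/6282·R4.
R2 ← R2 − 1670/1047·R4.
R3 ← R3 + 3758/3141·R4.
R5 ← R5 + 57970/9423·R4.
R5 ← R5 / (331057/33905).
R1 ← R1 − 98835/54248·R5.
R2 ← R2 + 15361/13562·R5.
R3 ← R3 − 41559/13562·R5.
R4 ← R4 − 51485/27124·R5.
Reading off the reduced rows gives p = -5/2, q = 0, r = 11/5, s = -1, t = -2/5.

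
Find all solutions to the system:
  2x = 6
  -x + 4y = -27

x = 3, y = -6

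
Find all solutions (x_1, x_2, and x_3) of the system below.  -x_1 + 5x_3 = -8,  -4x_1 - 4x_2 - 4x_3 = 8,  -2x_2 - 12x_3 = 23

Row-reduce:
R1 ← R1 / (-1).
R2 ← R2 + 4·R1.
R2 ← R2 / (-4).
R3 ← R3 + 2·R2.
Row 3 reduces to 0 = 3, a contradiction. The system is inconsistent.

no solution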